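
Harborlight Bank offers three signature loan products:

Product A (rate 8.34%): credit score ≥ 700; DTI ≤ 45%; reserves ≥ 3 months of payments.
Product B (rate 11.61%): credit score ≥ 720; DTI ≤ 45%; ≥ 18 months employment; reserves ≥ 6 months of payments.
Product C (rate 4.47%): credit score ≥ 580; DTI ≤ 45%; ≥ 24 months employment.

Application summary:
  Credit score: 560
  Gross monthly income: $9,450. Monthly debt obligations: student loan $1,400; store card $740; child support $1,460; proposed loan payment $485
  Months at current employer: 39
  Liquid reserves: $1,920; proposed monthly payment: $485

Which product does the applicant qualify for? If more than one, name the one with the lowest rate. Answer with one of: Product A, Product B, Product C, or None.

None

Total debts = (1,400 + 740 + 1,460 + 485) = 4,085; DTI = 4,085/9,450 = 43.2%.
Reserves = 1,920/485 = 4.0 months.
Product A: score 560 < 700; DTI 43.2% ≤ 45%; reserves 4.0 ≥ 3 mo → does not qualify.
Product B: score 560 < 720; DTI 43.2% ≤ 45%; employment 39 ≥ 18 mo; reserves 4.0 < 6 mo → does not qualify.
Product C: score 560 < 580; DTI 43.2% ≤ 45%; employment 39 ≥ 24 mo → does not qualify.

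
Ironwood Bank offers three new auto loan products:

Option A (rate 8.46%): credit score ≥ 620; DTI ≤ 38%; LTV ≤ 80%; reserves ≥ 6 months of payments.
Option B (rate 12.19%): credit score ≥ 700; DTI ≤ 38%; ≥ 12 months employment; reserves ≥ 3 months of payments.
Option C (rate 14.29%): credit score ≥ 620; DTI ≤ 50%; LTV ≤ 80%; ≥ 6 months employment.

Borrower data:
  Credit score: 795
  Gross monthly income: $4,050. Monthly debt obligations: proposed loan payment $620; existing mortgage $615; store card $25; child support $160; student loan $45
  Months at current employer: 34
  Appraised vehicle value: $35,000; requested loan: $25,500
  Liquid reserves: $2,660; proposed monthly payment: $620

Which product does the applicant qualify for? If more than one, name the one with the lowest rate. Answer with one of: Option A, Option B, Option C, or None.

Total debts = (620 + 615 + 25 + 160 + 45) = 1,465; DTI = 1,465/4,050 = 36.2%.
LTV = 25,500/35,000 = 72.9%.
Reserves = 2,660/620 = 4.3 months.
Option A: score 795 ≥ 620; DTI 36.2% ≤ 38%; LTV 72.9% ≤ 80%; reserves 4.3 < 6 mo → does not qualify.
Option B: score 795 ≥ 700; DTI 36.2% ≤ 38%; employment 34 ≥ 12 mo; reserves 4.3 ≥ 3 mo → qualifies.
Option C: score 795 ≥ 620; DTI 36.2% ≤ 50%; LTV 72.9% ≤ 80%; employment 34 ≥ 6 mo → qualifies.
Qualifying: Option B, Option C. Lowest rate is 12.19% → Option B.

Option B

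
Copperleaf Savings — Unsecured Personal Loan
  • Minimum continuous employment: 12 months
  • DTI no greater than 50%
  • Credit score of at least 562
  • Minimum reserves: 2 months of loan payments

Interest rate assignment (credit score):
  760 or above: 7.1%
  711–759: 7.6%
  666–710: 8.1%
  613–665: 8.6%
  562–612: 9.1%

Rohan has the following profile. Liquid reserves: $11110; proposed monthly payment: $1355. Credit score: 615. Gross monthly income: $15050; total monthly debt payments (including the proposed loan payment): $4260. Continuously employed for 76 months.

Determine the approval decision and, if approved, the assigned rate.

Approved at 8.6%

Credit score 615 ≥ 562 (meets minimum)
Liquid reserves cover 11,110/1,355 = 8.2 months — ≥ 2 required
Employment 76 ≥ 12 months
Debt-to-income = 4,260/15,050 = 28.3% — meets 50% limit
All requirements met. Score 615 falls in the 613–665 tier → 8.6%.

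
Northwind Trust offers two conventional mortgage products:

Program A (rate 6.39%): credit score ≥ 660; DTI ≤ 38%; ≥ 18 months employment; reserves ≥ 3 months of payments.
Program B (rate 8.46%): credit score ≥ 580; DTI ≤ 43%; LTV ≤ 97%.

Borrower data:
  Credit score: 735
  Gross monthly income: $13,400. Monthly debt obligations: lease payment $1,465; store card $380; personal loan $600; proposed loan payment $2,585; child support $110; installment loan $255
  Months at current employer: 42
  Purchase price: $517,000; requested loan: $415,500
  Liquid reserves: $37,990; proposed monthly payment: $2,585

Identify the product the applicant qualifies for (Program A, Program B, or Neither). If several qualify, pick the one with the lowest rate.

Program B

Total debts = (1,465 + 380 + 600 + 2,585 + 110 + 255) = 5,395; DTI = 5,395/13,400 = 40.3%.
LTV = 415,500/517,000 = 80.4%.
Reserves = 37,990/2,585 = 14.7 months.
Program A: score 735 ≥ 660; DTI 40.3% > 38%; employment 42 ≥ 18 mo; reserves 14.7 ≥ 3 mo → does not qualify.
Program B: score 735 ≥ 580; DTI 40.3% ≤ 43%; LTV 80.4% ≤ 97% → qualifies.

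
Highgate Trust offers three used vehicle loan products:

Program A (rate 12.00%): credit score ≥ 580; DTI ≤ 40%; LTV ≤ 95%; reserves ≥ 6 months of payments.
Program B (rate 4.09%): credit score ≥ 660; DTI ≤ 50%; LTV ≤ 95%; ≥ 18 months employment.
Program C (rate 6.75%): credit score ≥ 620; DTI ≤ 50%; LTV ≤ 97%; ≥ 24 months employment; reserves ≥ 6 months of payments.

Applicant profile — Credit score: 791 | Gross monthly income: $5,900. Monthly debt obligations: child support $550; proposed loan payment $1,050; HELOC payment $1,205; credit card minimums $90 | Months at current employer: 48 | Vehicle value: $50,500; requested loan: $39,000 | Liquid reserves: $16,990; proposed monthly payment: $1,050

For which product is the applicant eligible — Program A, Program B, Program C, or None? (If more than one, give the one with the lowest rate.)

Program B

Total debts = (550 + 1,050 + 1,205 + 90) = 2,895; DTI = 2,895/5,900 = 49.1%.
LTV = 39,000/50,500 = 77.2%.
Reserves = 16,990/1,050 = 16.2 months.
Program A: score 791 ≥ 580; DTI 49.1% > 40%; LTV 77.2% ≤ 95%; reserves 16.2 ≥ 6 mo → does not qualify.
Program B: score 791 ≥ 660; DTI 49.1% ≤ 50%; LTV 77.2% ≤ 95%; employment 48 ≥ 18 mo → qualifies.
Program C: score 791 ≥ 620; DTI 49.1% ≤ 50%; LTV 77.2% ≤ 97%; employment 48 ≥ 24 mo; reserves 16.2 ≥ 6 mo → qualifies.
Qualifying: Program B, Program C. Lowest rate is 4.09% → Program B.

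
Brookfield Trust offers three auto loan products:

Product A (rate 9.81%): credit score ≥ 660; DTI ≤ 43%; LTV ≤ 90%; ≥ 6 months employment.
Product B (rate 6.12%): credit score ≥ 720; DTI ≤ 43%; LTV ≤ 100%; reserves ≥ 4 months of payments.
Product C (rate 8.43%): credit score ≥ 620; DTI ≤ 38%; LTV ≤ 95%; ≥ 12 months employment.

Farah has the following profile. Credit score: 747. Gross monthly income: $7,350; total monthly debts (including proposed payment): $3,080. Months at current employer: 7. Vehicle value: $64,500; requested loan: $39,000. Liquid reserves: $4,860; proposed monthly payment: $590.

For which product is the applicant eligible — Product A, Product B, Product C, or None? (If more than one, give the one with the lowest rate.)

Product B

DTI = 3,080/7,350 = 41.9%.
LTV = 39,000/64,500 = 60.5%.
Reserves = 4,860/590 = 8.2 months.
Product A: score 747 ≥ 660; DTI 41.9% ≤ 43%; LTV 60.5% ≤ 90%; employment 7 ≥ 6 mo → qualifies.
Product B: score 747 ≥ 720; DTI 41.9% ≤ 43%; LTV 60.5% ≤ 100%; reserves 8.2 ≥ 4 mo → qualifies.
Product C: score 747 ≥ 620; DTI 41.9% > 38%; LTV 60.5% ≤ 95%; employment 7 < 12 mo → does not qualify.
Qualifying: Product A, Product B. Lowest rate is 6.12% → Product B.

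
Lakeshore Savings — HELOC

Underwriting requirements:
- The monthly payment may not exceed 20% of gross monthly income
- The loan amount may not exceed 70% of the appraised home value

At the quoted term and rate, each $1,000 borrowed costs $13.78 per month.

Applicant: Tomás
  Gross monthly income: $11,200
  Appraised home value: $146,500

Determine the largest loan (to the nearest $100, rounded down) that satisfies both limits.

$102,500

Payment cap: 20% × $11,200 = $2,240/month.
At $13.78 per $1,000, that supports 2,240/13.78 × 1,000 ≈ $162,554 → $162,500.
LTV cap: 70% × $146,500 = $102,550 → $102,500.
Binding constraint: loan-to-value.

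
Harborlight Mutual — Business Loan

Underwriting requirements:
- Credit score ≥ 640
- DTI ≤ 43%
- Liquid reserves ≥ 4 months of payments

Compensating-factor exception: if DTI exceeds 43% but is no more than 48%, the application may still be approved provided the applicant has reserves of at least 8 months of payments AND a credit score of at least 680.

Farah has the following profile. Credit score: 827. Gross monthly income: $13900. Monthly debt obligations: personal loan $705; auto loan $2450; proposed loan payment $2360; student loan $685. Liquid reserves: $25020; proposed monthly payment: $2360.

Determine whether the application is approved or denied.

Credit score 827 ≥ 640 (meets base)
Total debts = (705 + 2,450 + 2,360 + 685) = 6,200. DTI = 6,200/13,900 = 44.6% > 43% — standard DTI limit exceeded.
Reserves: 25,020 ÷ 2,360 = 10.6 months (meets 4-month minimum)
DTI 44.6% is within the 43%–48% exception band; checking compensating factors.
Override check — reserves: 10.6 mo (ok); score: 827 (ok).
Both compensating conditions met → exception applies.

Approved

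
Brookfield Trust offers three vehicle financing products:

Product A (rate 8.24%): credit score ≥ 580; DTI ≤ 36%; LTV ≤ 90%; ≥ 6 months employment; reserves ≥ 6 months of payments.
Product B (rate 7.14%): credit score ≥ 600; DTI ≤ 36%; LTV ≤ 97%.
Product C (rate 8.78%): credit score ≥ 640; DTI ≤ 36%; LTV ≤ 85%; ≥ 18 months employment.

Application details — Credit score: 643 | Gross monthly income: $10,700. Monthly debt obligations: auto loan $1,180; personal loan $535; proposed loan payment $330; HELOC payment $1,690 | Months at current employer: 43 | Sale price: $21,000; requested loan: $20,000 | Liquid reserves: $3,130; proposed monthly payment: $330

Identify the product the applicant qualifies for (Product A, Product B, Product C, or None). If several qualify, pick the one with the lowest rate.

Product B

Total debts = (1,180 + 535 + 330 + 1,690) = 3,735; DTI = 3,735/10,700 = 34.9%.
LTV = 20,000/21,000 = 95.2%.
Reserves = 3,130/330 = 9.5 months.
Product A: score 643 ≥ 580; DTI 34.9% ≤ 36%; LTV 95.2% > 90%; employment 43 ≥ 6 mo; reserves 9.5 ≥ 6 mo → does not qualify.
Product B: score 643 ≥ 600; DTI 34.9% ≤ 36%; LTV 95.2% ≤ 97% → qualifies.
Product C: score 643 ≥ 640; DTI 34.9% ≤ 36%; LTV 95.2% > 85%; employment 43 ≥ 18 mo → does not qualify.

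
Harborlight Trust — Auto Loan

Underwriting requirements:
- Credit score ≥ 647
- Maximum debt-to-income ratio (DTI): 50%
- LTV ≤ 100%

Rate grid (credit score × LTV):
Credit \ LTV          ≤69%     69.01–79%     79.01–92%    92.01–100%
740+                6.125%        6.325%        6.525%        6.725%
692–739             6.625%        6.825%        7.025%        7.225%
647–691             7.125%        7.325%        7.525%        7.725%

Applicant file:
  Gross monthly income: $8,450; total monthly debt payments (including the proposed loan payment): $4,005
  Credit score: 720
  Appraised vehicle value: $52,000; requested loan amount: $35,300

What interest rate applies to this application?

Credit score 720 ≥ 647; DTI = 4,005/8,450 = 47.4% ≤ 50%
Loan-to-value = 35,300/52,000 = 67.9% — pass (100% max)
Credit 720 → row 692–739; LTV 67.9% → column ≤69%. Grid cell → 6.625%.

6.625%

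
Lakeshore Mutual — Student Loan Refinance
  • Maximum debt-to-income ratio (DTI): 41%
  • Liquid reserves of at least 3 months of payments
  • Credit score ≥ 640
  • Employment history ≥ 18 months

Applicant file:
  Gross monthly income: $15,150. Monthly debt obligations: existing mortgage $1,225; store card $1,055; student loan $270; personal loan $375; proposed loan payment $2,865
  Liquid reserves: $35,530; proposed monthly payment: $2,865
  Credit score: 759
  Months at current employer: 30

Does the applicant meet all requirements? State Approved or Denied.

Total monthly debts = (1,225 + 1,055 + 270 + 375 + 2,865) = 5,790. Debt-to-income = 5,790/15,150 = 38.2% — meets 41% limit
Reserves = 35,530/2,865 = 12.4 months ≥ 3
Credit score 759 ≥ 640 (meets)
Employment 30 ≥ 18 months
All criteria satisfied.

Approved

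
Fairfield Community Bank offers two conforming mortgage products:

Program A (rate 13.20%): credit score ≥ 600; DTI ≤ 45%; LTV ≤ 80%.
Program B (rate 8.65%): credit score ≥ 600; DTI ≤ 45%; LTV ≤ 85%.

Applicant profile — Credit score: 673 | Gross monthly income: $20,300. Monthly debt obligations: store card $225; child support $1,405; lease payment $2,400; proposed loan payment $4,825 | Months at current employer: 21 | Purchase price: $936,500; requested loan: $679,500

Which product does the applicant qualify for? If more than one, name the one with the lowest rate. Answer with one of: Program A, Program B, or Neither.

Program B

Total debts = (225 + 1,405 + 2,400 + 4,825) = 8,855; DTI = 8,855/20,300 = 43.6%.
LTV = 679,500/936,500 = 72.6%.
Program A: score 673 ≥ 600; DTI 43.6% ≤ 45%; LTV 72.6% ≤ 80% → qualifies.
Program B: score 673 ≥ 600; DTI 43.6% ≤ 45%; LTV 72.6% ≤ 85% → qualifies.
Qualifying: Program A, Program B. Lowest rate is 8.65% → Program B.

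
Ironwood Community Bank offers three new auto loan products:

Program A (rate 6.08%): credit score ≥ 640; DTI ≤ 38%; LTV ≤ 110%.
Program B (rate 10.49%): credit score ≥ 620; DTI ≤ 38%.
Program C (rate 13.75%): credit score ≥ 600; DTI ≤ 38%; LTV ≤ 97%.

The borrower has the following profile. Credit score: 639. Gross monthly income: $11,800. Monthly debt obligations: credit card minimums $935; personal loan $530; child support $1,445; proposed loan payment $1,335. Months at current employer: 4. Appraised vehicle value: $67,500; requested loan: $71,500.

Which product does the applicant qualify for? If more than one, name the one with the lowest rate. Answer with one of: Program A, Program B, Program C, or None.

Total debts = (935 + 530 + 1,445 + 1,335) = 4,245; DTI = 4,245/11,800 = 36%.
LTV = 71,500/67,500 = 105.9%.
Program A: score 639 < 640; DTI 36% ≤ 38%; LTV 105.9% ≤ 110% → does not qualify.
Program B: score 639 ≥ 620; DTI 36% ≤ 38% → qualifies.
Program C: score 639 ≥ 600; DTI 36% ≤ 38%; LTV 105.9% > 97% → does not qualify.

Program B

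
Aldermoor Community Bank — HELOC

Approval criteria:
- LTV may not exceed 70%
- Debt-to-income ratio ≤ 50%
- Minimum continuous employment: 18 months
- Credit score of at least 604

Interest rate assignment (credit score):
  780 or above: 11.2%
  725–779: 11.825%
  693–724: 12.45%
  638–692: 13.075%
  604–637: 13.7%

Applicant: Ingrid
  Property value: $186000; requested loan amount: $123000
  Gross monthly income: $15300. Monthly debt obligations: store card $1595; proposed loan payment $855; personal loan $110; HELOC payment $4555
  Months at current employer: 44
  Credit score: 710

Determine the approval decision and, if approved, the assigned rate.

Approved at 12.45%

Credit score 710 ≥ 604 (meets minimum)
Employment 44 ≥ 18 months
Total monthly debts = (1,595 + 855 + 110 + 4,555) = 7,115. Debt-to-income = 7,115/15,300 = 46.5% — meets 50% limit
LTV: 123,000 ÷ 186,000 = 66.1%, within 70% cap
All requirements met. Score 710 falls in the 693–724 tier → 12.45%.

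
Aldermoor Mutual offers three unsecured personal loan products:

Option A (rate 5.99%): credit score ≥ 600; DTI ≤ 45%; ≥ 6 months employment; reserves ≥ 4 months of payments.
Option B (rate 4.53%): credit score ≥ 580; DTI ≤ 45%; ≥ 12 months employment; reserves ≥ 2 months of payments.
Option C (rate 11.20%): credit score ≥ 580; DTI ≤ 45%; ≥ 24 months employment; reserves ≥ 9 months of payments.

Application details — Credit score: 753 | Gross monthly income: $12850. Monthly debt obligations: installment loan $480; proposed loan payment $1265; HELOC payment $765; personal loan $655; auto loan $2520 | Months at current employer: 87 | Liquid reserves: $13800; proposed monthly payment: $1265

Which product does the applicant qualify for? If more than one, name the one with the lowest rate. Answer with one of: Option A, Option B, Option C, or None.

Option B

Total debts = (480 + 1,265 + 765 + 655 + 2,520) = 5,685; DTI = 5,685/12,850 = 44.2%.
Reserves = 13,800/1,265 = 10.9 months.
Option A: score 753 ≥ 600; DTI 44.2% ≤ 45%; employment 87 ≥ 6 mo; reserves 10.9 ≥ 4 mo → qualifies.
Option B: score 753 ≥ 580; DTI 44.2% ≤ 45%; employment 87 ≥ 12 mo; reserves 10.9 ≥ 2 mo → qualifies.
Option C: score 753 ≥ 580; DTI 44.2% ≤ 45%; employment 87 ≥ 24 mo; reserves 10.9 ≥ 9 mo → qualifies.
Qualifying: Option A, Option B, Option C. Lowest rate is 4.53% → Option B.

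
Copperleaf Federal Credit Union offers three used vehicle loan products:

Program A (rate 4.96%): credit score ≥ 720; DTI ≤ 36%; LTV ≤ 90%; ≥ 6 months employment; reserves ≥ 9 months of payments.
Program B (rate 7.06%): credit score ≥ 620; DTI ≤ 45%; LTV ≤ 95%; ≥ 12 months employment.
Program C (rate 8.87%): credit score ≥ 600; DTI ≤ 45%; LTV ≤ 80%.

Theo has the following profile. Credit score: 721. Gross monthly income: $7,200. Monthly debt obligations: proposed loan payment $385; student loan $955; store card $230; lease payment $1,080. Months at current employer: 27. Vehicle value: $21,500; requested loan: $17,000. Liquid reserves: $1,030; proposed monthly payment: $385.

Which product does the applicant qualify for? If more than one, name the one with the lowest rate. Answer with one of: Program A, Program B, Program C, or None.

Program B

Total debts = (385 + 955 + 230 + 1,080) = 2,650; DTI = 2,650/7,200 = 36.8%.
LTV = 17,000/21,500 = 79.1%.
Reserves = 1,030/385 = 2.7 months.
Program A: score 721 ≥ 720; DTI 36.8% > 36%; LTV 79.1% ≤ 90%; employment 27 ≥ 6 mo; reserves 2.7 < 9 mo → does not qualify.
Program B: score 721 ≥ 620; DTI 36.8% ≤ 45%; LTV 79.1% ≤ 95%; employment 27 ≥ 12 mo → qualifies.
Program C: score 721 ≥ 600; DTI 36.8% ≤ 45%; LTV 79.1% ≤ 80% → qualifies.
Qualifying: Program B, Program C. Lowest rate is 7.06% → Program B.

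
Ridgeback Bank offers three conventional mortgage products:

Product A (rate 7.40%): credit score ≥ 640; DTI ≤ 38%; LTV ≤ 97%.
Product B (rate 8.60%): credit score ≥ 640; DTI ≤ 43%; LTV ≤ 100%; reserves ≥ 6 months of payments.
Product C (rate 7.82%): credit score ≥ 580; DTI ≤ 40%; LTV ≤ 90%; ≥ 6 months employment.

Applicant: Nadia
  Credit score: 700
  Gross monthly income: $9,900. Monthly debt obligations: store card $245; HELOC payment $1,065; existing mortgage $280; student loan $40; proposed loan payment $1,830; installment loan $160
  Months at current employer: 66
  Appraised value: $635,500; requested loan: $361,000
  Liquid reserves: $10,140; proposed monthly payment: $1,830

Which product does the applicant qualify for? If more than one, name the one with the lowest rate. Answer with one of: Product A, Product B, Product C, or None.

Product A

Total debts = (245 + 1,065 + 280 + 40 + 1,830 + 160) = 3,620; DTI = 3,620/9,900 = 36.6%.
LTV = 361,000/635,500 = 56.8%.
Reserves = 10,140/1,830 = 5.5 months.
Product A: score 700 ≥ 640; DTI 36.6% ≤ 38%; LTV 56.8% ≤ 97% → qualifies.
Product B: score 700 ≥ 640; DTI 36.6% ≤ 43%; LTV 56.8% ≤ 100%; reserves 5.5 < 6 mo → does not qualify.
Product C: score 700 ≥ 580; DTI 36.6% ≤ 40%; LTV 56.8% ≤ 90%; employment 66 ≥ 6 mo → qualifies.
Qualifying: Product A, Product C. Lowest rate is 7.40% → Product A.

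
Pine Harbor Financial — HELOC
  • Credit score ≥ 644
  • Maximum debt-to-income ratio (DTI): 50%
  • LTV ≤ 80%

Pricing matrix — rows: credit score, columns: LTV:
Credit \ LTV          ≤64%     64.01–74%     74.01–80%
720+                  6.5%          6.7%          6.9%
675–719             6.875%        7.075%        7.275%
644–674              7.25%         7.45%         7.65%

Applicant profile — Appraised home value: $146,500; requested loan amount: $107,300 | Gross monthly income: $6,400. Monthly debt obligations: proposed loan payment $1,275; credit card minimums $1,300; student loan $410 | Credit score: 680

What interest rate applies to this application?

7.075%

Credit score 680 ≥ 644; Total monthly debts = (1,275 + 1,300 + 410) = 2,985. DTI = 2,985/6,400 = 46.6% ≤ 50%
Loan-to-value = 107,300/146,500 = 73.2% — pass (80% max)
Score 680 is in the 675–719 band; LTV 73.2% is in the 64.01–74% band → 7.075%.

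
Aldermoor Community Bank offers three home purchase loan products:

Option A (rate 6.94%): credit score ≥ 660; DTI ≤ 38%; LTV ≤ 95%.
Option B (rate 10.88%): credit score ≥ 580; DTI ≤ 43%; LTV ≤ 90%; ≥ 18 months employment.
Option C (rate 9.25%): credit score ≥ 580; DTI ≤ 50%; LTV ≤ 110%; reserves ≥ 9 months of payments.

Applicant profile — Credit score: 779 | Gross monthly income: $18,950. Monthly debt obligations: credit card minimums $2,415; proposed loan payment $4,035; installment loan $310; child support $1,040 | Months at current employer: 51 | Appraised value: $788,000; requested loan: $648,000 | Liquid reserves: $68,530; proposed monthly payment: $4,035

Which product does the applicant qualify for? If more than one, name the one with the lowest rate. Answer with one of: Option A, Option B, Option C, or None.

Total debts = (2,415 + 4,035 + 310 + 1,040) = 7,800; DTI = 7,800/18,950 = 41.2%.
LTV = 648,000/788,000 = 82.2%.
Reserves = 68,530/4,035 = 17.0 months.
Option A: score 779 ≥ 660; DTI 41.2% > 38%; LTV 82.2% ≤ 95% → does not qualify.
Option B: score 779 ≥ 580; DTI 41.2% ≤ 43%; LTV 82.2% ≤ 90%; employment 51 ≥ 18 mo → qualifies.
Option C: score 779 ≥ 580; DTI 41.2% ≤ 50%; LTV 82.2% ≤ 110%; reserves 17.0 ≥ 9 mo → qualifies.
Qualifying: Option B, Option C. Lowest rate is 9.25% → Option C.

Option C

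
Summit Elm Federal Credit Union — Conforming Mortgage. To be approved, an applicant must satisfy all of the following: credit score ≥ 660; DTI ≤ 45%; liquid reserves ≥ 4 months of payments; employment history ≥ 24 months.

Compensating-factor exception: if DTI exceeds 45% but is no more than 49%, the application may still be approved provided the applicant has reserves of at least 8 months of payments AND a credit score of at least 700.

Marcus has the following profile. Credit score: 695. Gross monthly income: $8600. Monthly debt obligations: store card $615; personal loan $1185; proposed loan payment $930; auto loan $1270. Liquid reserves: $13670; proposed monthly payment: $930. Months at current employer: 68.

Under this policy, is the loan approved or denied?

Denied

Credit score 695 ≥ 660 (meets base)
Total debts = (615 + 1,185 + 930 + 1,270) = 4,000. DTI: 4,000 ÷ 8,600 = 46.5%, over the 45% base limit.
Liquid reserves cover 13,670/930 = 14.7 months — ≥ 4 required
Employment 68 ≥ 24 months
46.5% falls in the override range (45%–49%), so the compensating-factor test applies.
Override check — reserves: 14.7 mo (ok); score: 695 (below 700).
Override conditions not both satisfied; exception does not apply.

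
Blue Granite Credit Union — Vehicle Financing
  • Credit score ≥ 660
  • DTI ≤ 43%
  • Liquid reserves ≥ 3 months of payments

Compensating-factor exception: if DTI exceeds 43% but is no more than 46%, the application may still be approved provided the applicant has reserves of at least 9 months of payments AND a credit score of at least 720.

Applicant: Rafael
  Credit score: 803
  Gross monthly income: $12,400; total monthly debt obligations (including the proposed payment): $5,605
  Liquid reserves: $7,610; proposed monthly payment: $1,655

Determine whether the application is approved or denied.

Credit score 803 ≥ 660 (meets base)
DTI = 5,605/12,400 = 45.2% > 43% — standard DTI limit exceeded.
Liquid reserves cover 7,610/1,655 = 4.6 months — ≥ 3 required
DTI 45.2% is within the 43%–46% exception band; checking compensating factors.
Reserves 4.6 < 9 months; credit score 803 ≥ 720.
Override conditions not both satisfied; exception does not apply.

Denied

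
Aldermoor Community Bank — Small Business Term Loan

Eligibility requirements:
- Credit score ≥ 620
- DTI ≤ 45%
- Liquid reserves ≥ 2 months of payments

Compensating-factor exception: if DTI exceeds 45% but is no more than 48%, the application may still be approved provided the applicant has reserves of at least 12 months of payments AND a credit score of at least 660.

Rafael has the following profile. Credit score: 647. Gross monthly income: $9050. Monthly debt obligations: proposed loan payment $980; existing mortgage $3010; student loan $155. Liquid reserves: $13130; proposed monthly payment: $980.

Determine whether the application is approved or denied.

Denied

Credit score 647 ≥ 620 (meets base)
Total debts = (980 + 3,010 + 155) = 4,145. DTI: 4,145 ÷ 9,050 = 45.8%, over the 45% base limit.
Reserves = 13,130/980 = 13.4 months ≥ 2
45.8% falls in the override range (45%–48%), so the compensating-factor test applies.
Override check — reserves: 13.4 mo (ok); score: 647 (below 660).
Override conditions not both satisfied; exception does not apply.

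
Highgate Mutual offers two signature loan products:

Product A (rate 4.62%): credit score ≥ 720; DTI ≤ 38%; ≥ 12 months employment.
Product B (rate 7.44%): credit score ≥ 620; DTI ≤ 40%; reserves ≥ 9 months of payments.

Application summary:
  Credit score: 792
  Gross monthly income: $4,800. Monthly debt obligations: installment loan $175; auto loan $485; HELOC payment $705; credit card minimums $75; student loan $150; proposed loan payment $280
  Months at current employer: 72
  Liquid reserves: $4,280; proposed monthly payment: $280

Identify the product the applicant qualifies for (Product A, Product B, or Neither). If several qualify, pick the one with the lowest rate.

Product B

Total debts = (175 + 485 + 705 + 75 + 150 + 280) = 1,870; DTI = 1,870/4,800 = 39%.
Reserves = 4,280/280 = 15.3 months.
Product A: score 792 ≥ 720; DTI 39% > 38%; employment 72 ≥ 12 mo → does not qualify.
Product B: score 792 ≥ 620; DTI 39% ≤ 40%; reserves 15.3 ≥ 9 mo → qualifies.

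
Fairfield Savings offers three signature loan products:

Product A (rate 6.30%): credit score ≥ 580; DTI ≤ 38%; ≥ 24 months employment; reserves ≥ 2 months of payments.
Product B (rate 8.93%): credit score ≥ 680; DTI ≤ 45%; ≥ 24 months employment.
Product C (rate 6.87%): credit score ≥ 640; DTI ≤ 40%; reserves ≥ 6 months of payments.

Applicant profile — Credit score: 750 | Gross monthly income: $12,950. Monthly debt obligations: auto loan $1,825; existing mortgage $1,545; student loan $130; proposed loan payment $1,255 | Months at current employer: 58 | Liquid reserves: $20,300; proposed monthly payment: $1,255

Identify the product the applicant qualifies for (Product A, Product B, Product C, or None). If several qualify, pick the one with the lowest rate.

Total debts = (1,825 + 1,545 + 130 + 1,255) = 4,755; DTI = 4,755/12,950 = 36.7%.
Reserves = 20,300/1,255 = 16.2 months.
Product A: score 750 ≥ 580; DTI 36.7% ≤ 38%; employment 58 ≥ 24 mo; reserves 16.2 ≥ 2 mo → qualifies.
Product B: score 750 ≥ 680; DTI 36.7% ≤ 45%; employment 58 ≥ 24 mo → qualifies.
Product C: score 750 ≥ 640; DTI 36.7% ≤ 40%; reserves 16.2 ≥ 6 mo → qualifies.
Qualifying: Product A, Product B, Product C. Lowest rate is 6.30% → Product A.

Product A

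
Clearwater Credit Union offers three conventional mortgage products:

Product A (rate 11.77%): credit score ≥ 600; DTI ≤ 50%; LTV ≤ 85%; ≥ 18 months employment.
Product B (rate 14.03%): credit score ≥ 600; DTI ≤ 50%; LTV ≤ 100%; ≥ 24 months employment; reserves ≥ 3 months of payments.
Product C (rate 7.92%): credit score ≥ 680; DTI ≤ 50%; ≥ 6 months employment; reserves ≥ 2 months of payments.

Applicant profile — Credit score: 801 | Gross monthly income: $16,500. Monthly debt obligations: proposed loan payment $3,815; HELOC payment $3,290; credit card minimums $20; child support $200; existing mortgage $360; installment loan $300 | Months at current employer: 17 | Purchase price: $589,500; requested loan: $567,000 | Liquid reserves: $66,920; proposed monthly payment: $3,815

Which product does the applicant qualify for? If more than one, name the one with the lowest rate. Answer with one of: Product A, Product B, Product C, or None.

Product C

Total debts = (3,815 + 3,290 + 20 + 200 + 360 + 300) = 7,985; DTI = 7,985/16,500 = 48.4%.
LTV = 567,000/589,500 = 96.2%.
Reserves = 66,920/3,815 = 17.5 months.
Product A: score 801 ≥ 600; DTI 48.4% ≤ 50%; LTV 96.2% > 85%; employment 17 < 18 mo → does not qualify.
Product B: score 801 ≥ 600; DTI 48.4% ≤ 50%; LTV 96.2% ≤ 100%; employment 17 < 24 mo; reserves 17.5 ≥ 3 mo → does not qualify.
Product C: score 801 ≥ 680; DTI 48.4% ≤ 50%; employment 17 ≥ 6 mo; reserves 17.5 ≥ 2 mo → qualifies.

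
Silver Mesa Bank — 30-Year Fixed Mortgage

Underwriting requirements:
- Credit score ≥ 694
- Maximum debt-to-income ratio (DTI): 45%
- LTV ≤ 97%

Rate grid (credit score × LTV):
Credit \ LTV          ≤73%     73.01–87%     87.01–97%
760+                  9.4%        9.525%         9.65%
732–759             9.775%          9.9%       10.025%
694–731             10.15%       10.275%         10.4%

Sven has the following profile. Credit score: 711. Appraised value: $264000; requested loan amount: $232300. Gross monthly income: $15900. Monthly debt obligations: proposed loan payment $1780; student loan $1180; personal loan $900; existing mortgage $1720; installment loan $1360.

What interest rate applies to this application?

10.4%

Credit score 711 ≥ 694; Total monthly debts = (1,780 + 1,180 + 900 + 1,720 + 1,360) = 6,940. DTI = 6,940/15,900 = 43.6% ≤ 45%
LTV = 232,300/264,000 = 88% ≤ 97%
Credit 711 → row 694–731; LTV 88% → column 87.01–97%. Grid cell → 10.4%.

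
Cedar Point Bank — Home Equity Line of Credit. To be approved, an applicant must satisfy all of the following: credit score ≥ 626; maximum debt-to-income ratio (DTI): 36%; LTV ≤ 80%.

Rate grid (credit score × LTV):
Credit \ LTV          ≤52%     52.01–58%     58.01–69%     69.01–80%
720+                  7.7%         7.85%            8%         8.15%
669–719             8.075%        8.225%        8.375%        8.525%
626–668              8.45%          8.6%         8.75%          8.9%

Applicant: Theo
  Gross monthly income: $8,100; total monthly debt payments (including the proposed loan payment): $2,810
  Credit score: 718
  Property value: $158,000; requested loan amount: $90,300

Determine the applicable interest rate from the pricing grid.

Credit score 718 ≥ 626; DTI: 2,810 ÷ 8,100 = 34.7%, within the 36% cap
Loan-to-value = 90,300/158,000 = 57.2% — pass (80% max)
Credit 718 → row 669–719; LTV 57.2% → column 52.01–58%. Grid cell → 8.225%.

8.225%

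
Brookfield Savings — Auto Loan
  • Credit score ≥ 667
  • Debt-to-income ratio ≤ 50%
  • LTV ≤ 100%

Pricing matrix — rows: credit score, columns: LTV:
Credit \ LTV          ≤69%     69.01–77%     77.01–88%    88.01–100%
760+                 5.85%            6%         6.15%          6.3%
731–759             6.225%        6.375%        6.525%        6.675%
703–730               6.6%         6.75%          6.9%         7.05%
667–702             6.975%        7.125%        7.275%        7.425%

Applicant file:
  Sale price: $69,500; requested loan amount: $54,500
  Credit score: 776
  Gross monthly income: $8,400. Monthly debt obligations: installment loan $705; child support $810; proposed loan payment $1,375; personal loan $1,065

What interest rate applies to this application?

6.15%

Credit score 776 ≥ 667; Total monthly debts = (705 + 810 + 1,375 + 1,065) = 3,955. DTI = 3,955/8,400 = 47.1% ≤ 50%
Loan-to-value = 54,500/69,500 = 78.4% — pass (100% max)
Row: 776 falls in 760+. Column: 78.4% falls in 77.01–88%. Rate = 6.15%.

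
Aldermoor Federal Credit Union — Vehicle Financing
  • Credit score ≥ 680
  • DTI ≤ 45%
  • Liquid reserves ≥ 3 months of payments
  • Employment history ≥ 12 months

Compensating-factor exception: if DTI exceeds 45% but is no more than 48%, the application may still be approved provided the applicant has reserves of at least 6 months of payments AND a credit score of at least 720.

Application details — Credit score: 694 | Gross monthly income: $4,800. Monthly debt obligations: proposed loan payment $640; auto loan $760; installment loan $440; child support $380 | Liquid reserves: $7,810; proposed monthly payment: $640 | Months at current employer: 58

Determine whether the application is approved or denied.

Credit score 694 ≥ 680 (meets base)
Total debts = (640 + 760 + 440 + 380) = 2,220. DTI = 2,220/4,800 = 46.2% > 45% — standard DTI limit exceeded.
Reserves: 7,810 ÷ 640 = 12.2 months (meets 3-month minimum)
Employment 58 ≥ 12 months
46.2% falls in the override range (45%–48%), so the compensating-factor test applies.
Override check — reserves: 12.2 mo (ok); score: 694 (below 720).
Override conditions not both satisfied; exception does not apply.

Denied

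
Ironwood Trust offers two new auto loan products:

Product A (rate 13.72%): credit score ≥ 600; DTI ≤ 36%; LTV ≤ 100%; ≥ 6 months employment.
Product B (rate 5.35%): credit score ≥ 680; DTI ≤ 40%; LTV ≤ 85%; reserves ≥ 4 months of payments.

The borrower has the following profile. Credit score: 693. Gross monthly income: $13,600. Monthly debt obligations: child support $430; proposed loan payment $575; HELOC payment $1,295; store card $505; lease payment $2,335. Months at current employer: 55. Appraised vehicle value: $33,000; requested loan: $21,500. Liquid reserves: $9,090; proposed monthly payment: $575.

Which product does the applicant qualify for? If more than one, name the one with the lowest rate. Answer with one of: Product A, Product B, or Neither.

Product B

Total debts = (430 + 575 + 1,295 + 505 + 2,335) = 5,140; DTI = 5,140/13,600 = 37.8%.
LTV = 21,500/33,000 = 65.2%.
Reserves = 9,090/575 = 15.8 months.
Product A: score 693 ≥ 600; DTI 37.8% > 36%; LTV 65.2% ≤ 100%; employment 55 ≥ 6 mo → does not qualify.
Product B: score 693 ≥ 680; DTI 37.8% ≤ 40%; LTV 65.2% ≤ 85%; reserves 15.8 ≥ 4 mo → qualifies.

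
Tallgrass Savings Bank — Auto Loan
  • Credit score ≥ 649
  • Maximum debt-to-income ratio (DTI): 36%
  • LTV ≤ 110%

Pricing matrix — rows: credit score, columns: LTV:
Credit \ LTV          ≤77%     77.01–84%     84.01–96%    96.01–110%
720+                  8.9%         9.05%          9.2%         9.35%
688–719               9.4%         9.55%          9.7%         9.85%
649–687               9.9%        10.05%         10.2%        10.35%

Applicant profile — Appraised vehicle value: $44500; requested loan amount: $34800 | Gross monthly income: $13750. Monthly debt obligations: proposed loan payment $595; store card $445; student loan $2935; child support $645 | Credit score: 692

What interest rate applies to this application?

9.55%

Credit score 692 ≥ 649; Total monthly debts = (595 + 445 + 2,935 + 645) = 4,620. DTI: 4,620 ÷ 13,750 = 33.6%, within the 36% cap
LTV = 34,800/44,500 = 78.2% ≤ 110%
Row: 692 falls in 688–719. Column: 78.2% falls in 77.01–84%. Rate = 9.55%.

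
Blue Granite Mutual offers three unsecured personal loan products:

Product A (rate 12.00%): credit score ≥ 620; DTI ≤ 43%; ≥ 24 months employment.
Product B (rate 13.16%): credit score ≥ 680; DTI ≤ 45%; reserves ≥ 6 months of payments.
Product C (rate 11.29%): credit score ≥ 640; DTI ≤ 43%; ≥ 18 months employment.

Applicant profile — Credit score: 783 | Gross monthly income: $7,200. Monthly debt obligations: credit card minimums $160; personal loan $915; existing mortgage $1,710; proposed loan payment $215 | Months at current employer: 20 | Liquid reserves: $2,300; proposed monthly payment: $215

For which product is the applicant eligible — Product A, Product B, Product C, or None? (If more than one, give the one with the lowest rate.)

Total debts = (160 + 915 + 1,710 + 215) = 3,000; DTI = 3,000/7,200 = 41.7%.
Reserves = 2,300/215 = 10.7 months.
Product A: score 783 ≥ 620; DTI 41.7% ≤ 43%; employment 20 < 24 mo → does not qualify.
Product B: score 783 ≥ 680; DTI 41.7% ≤ 45%; reserves 10.7 ≥ 6 mo → qualifies.
Product C: score 783 ≥ 640; DTI 41.7% ≤ 43%; employment 20 ≥ 18 mo → qualifies.
Qualifying: Product B, Product C. Lowest rate is 11.29% → Product C.

Product C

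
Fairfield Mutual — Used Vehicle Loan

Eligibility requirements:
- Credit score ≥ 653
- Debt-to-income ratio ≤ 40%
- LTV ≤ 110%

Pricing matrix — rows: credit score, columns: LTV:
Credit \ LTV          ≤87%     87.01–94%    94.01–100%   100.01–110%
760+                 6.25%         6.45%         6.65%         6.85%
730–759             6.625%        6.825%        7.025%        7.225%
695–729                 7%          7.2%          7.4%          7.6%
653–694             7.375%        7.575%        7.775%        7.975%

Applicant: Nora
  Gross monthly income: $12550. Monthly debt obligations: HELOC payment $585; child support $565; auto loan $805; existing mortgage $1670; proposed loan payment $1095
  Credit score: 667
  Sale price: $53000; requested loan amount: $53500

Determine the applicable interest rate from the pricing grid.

Credit score 667 ≥ 653; Total monthly debts = (585 + 565 + 805 + 1,670 + 1,095) = 4,720. DTI: 4,720 ÷ 12,550 = 37.6%, within the 40% cap
LTV = 53,500/53,000 = 100.9% ≤ 110%
Score 667 is in the 653–694 band; LTV 100.9% is in the 100.01–110% band → 7.975%.

7.975%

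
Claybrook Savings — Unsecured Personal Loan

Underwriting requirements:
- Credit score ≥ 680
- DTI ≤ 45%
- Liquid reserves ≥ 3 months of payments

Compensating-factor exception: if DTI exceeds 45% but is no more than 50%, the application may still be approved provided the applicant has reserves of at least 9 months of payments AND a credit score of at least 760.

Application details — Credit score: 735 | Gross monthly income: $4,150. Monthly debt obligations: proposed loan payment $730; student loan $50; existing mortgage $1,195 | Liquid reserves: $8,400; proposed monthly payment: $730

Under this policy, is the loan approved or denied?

Credit score 735 ≥ 680 (meets base)
Total debts = (730 + 50 + 1,195) = 1,975. DTI: 1,975 ÷ 4,150 = 47.6%, over the 45% base limit.
Liquid reserves cover 8,400/730 = 11.5 months — ≥ 3 required
DTI 47.6% is within the 45%–50% exception band; checking compensating factors.
Reserves 11.5 ≥ 9 months; credit score 735 < 760.
Compensating-factor requirement not fully met.

Denied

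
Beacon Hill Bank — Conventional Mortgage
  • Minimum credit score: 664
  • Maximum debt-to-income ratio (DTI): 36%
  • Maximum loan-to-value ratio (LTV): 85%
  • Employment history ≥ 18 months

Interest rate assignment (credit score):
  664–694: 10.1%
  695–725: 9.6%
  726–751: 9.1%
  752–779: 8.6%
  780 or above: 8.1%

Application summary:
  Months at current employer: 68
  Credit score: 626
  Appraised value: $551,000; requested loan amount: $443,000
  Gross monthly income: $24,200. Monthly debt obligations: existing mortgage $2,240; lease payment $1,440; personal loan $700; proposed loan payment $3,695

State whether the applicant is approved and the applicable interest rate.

Denied

Credit score 626 < 664 (below minimum)
Employment 68 ≥ 18 months
Total monthly debts = (2,240 + 1,440 + 700 + 3,695) = 8,075. DTI = 8,075/24,200 = 33.4% ≤ 36%
LTV = 443,000/551,000 = 80.4% ≤ 85%
Not all requirements met → denied.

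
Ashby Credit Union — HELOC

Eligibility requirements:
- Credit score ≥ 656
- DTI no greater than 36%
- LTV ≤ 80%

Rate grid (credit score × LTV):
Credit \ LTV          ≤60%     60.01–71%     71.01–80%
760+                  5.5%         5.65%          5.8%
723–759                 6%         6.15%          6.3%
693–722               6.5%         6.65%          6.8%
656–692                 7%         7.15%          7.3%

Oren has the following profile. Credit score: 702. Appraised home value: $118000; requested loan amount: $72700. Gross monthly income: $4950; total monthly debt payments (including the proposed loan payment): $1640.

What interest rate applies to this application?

6.65%

Credit score 702 ≥ 656; Debt-to-income = 1,640/4,950 = 33.1% — meets 36% limit
LTV: 72,700 ÷ 118,000 = 61.6%, within 80% cap
Score 702 is in the 693–722 band; LTV 61.6% is in the 60.01–71% band → 6.65%.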